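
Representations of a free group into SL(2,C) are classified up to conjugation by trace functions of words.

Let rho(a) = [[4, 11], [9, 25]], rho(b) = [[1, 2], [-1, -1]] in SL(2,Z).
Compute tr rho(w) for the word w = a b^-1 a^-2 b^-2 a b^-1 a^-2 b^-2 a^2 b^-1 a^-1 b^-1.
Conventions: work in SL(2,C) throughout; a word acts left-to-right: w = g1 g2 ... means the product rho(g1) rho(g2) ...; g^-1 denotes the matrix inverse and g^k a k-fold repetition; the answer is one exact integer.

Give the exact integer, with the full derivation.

rho(a) = [[4, 11], [9, 25]]
... * rho(b^-1) = [[-1, -2], [1, 1]]  ->  [[7, 3], [16, 7]]
... * rho(a^-1) = [[25, -11], [-9, 4]]  ->  [[148, -65], [337, -148]]
... * rho(a^-1) = [[25, -11], [-9, 4]]  ->  [[4285, -1888], [9757, -4299]]
... * rho(b^-1) = [[-1, -2], [1, 1]]  ->  [[-6173, -10458], [-14056, -23813]]
... * rho(b^-1) = [[-1, -2], [1, 1]]  ->  [[-4285, 1888], [-9757, 4299]]
... * rho(a) = [[4, 11], [9, 25]]  ->  [[-148, 65], [-337, 148]]
... * rho(b^-1) = [[-1, -2], [1, 1]]  ->  [[213, 361], [485, 822]]
... * rho(a^-1) = [[25, -11], [-9, 4]]  ->  [[2076, -899], [4727, -2047]]
... * rho(a^-1) = [[25, -11], [-9, 4]]  ->  [[59991, -26432], [136598, -60185]]
... * rho(b^-1) = [[-1, -2], [1, 1]]  ->  [[-86423, -146414], [-196783, -333381]]
... * rho(b^-1) = [[-1, -2], [1, 1]]  ->  [[-59991, 26432], [-136598, 60185]]
... * rho(a) = [[4, 11], [9, 25]]  ->  [[-2076, 899], [-4727, 2047]]
... * rho(a) = [[4, 11], [9, 25]]  ->  [[-213, -361], [-485, -822]]
... * rho(b^-1) = [[-1, -2], [1, 1]]  ->  [[-148, 65], [-337, 148]]
... * rho(a^-1) = [[25, -11], [-9, 4]]  ->  [[-4285, 1888], [-9757, 4299]]
... * rho(b^-1) = [[-1, -2], [1, 1]]  ->  [[6173, 10458], [14056, 23813]]
tr = 6173 + 23813 = 29986

29986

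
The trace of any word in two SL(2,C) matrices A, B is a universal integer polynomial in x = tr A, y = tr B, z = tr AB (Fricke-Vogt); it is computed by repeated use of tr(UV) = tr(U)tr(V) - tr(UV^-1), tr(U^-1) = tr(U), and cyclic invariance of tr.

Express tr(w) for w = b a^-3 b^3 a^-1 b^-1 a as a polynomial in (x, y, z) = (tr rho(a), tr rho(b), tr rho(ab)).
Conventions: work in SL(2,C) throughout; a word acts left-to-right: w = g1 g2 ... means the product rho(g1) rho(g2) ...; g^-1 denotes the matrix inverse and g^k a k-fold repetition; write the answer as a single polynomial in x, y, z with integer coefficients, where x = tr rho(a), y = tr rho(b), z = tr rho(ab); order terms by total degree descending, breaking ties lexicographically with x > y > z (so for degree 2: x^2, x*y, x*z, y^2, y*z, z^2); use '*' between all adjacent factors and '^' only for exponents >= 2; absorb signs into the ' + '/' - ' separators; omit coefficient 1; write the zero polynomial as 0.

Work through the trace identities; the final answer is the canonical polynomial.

-x^4*y^4*z + x^5*y^3 + x^3*y^5 + 2*x^3*y^3*z^2 + x^4*y^2*z + x^2*y^4*z - x^2*y^2*z^3 - 2*x^5*y - 7*x^3*y^3 - 3*x^3*y*z^2 - 2*x*y^5 - 3*x*y^3*z^2 + x^4*z + x^2*y^2*z + x^2*z^3 + y^4*z + y^2*z^3 + 10*x^3*y + 10*x*y^3 + 5*x*y*z^2 - 4*x^2*z - 4*y^2*z - z^3 - 11*x*y + 3*z

reduce: tr(b^2) = tr(b)*tr(b) - tr(1)   [square of b] = y^2 - 2
tr(b^3) = tr(b)*tr(b^2) - tr(b)   [square of b] = y^3 - 3*y
reduce: tr(b^4) = tr(b)*tr(b^3) - tr(b^2)   [square of b] = y^4 - 4*y^2 + 2
so tr(a b^2) = tr(b)*tr(a b) - tr(a)   [square of b] = y*z - x
reduce: tr(b a b^2) = tr(b)*tr(a b^2) - tr(a b)   [square of b] = y^2*z - x*y - z
tr(b^4 a) = tr(b)*tr(b a b^2) - tr(b a b)   [square of b] = y^3*z - x*y^2 - 2*y*z + x
reduce: tr(a^-1 b^4) = tr(b^4)*tr(a) - tr(b^4 a)   [inverse elimination on a] = x*y^4 - y^3*z - 3*x*y^2 + 2*y*z + x
tr(a^-2 b^4) = tr(a^-1 b^4)*tr(a) - tr(a^-1 b^4 a)   [inverse elimination on a] = x^2*y^4 - x*y^3*z - 3*x^2*y^2 - y^4 + 2*x*y*z + x^2 + 4*y^2 - 2
so tr(b a^-3 b^3) = tr(a^-2 b^4)*tr(a) - tr(a^-2 b^4 a)   [inverse elimination on a] = x^3*y^4 - x^2*y^3*z - 3*x^3*y^2 - 2*x*y^4 + 2*x^2*y*z + y^3*z + x^3 + 7*x*y^2 - 2*y*z - 3*x
so tr(b^4 a b) = tr(b)*tr(b^2 a b^2) - tr(b^2 a b)   [square of b] = y^4*z - x*y^3 - 3*y^2*z + 2*x*y + z
tr(a b a b) = tr(b a)*tr(b a) - tr(1)   [split at a repeated b] = z^2 - 2
reduce: tr(a b a) = tr(a)*tr(b a) - tr(b)   [square of a] = x*z - y
tr(a b a b^2) = tr(b)*tr(a b a b) - tr(a b a)   [square of b] = y*z^2 - x*z - y
reduce: tr(b^2 a b a b) = tr(b)*tr(a b a b^2) - tr(a b a b)   [square of b] = y^2*z^2 - x*y*z - y^2 - z^2 + 2
reduce: tr(b^4 a b a) = tr(b)*tr(b^2 a b a b) - tr(b^2 a b a)   [square of b] = y^3*z^2 - x*y^2*z - y^3 - 2*y*z^2 + x*z + 3*y
tr(a^-1 b^4 a b) = tr(b^4 a b)*tr(a) - tr(b^4 a b a)   [inverse elimination on a] = x*y^4*z - x^2*y^3 - y^3*z^2 - 2*x*y^2*z + 2*x^2*y + y^3 + 2*y*z^2 - 3*y
tr(b a b a^-2 b^3) = tr(a^-1 b^4 a b)*tr(a) - tr(a^-1 b^4 a b a)   [inverse elimination on a] = x^2*y^4*z - x^3*y^3 - x*y^3*z^2 - 2*x^2*y^2*z - y^4*z + 2*x^3*y + 2*x*y^3 + 2*x*y*z^2 + 3*y^2*z - 5*x*y - z
tr(a b a b a b) = tr(b a b a)*tr(b a) - tr(a b)   [split at a repeated b] = z^3 - 3*z
tr(a b a b a) = tr(a)*tr(b a b a) - tr(b a b)   [square of a] = x*z^2 - y*z - x
tr(b a b a b a b) = tr(b)*tr(a b a b a b) - tr(a b a b a)   [square of b] = y*z^3 - x*z^2 - 2*y*z + x
tr(b^3 a b a b a) = tr(b)*tr(b a b a b a b) - tr(b a b a b a)   [square of b] = y^2*z^3 - x*y*z^2 - 2*y^2*z - z^3 + x*y + 3*z
so tr(a^-1 b^3 a b a b) = tr(b^3 a b a b)*tr(a) - tr(b^3 a b a b a)   [inverse elimination on a] = x*y^3*z^2 - x^2*y^2*z - y^2*z^3 - x*y^3 - x*y*z^2 + x^2*z + 2*y^2*z + z^3 + 2*x*y - 3*z
tr(b a b a^-2 b^3 a) = tr(a^-1 b^3 a b a b)*tr(a) - tr(a^-1 b^3 a b a b a)   [inverse elimination on a] = x^2*y^3*z^2 - x^3*y^2*z - x*y^2*z^3 - x^2*y^3 - x^2*y*z^2 - y^3*z^2 + x^3*z + 3*x*y^2*z + x*z^3 + 2*x^2*y + y^3 + 2*y*z^2 - 4*x*z - 3*y
reduce: tr(a^-2 b^3 a^-1 b a b) = tr(b a b a^-2 b^3)*tr(a) - tr(b a b a^-2 b^3 a)   [inverse elimination on a] = x^3*y^4*z - x^4*y^3 - 2*x^2*y^3*z^2 - x^3*y^2*z - x*y^4*z + x*y^2*z^3 + 2*x^4*y + 3*x^2*y^3 + 3*x^2*y*z^2 + y^3*z^2 - x^3*z - x*z^3 - 7*x^2*y - y^3 - 2*y*z^2 + 3*x*z + 3*y
tr(a^-1 b^3 a^-1 b a b) = tr(b a b a^-1 b^3)*tr(a) - tr(b a b a^-1 b^3 a)   [inverse elimination on a] = x^2*y^4*z - x^3*y^3 - 2*x*y^3*z^2 - x^2*y^2*z + y^2*z^3 + 2*x^3*y + 2*x*y^3 + 3*x*y*z^2 - x^2*z - 2*y^2*z - z^3 - 5*x*y + 3*z
reduce: tr(a b a^-3 b^3 a^-1 b) = tr(a^-2 b^3 a^-1 b a b)*tr(a) - tr(a^-2 b^3 a^-1 b a b a)   [inverse elimination on a] = x^4*y^4*z - x^5*y^3 - 2*x^3*y^3*z^2 - x^4*y^2*z - 2*x^2*y^4*z + x^2*y^2*z^3 + 2*x^5*y + 4*x^3*y^3 + 3*x^3*y*z^2 + 3*x*y^3*z^2 - x^4*z + x^2*y^2*z - x^2*z^3 - y^2*z^3 - 9*x^3*y - 3*x*y^3 - 5*x*y*z^2 + 4*x^2*z + 2*y^2*z + z^3 + 8*x*y - 3*z
reduce: tr(b a^-3 b^3 a^-1 b^-1 a) = tr(a b a^-3 b^3 a^-1)*tr(b) - tr(a b a^-3 b^3 a^-1 b)   [inverse elimination on b] = -x^4*y^4*z + x^5*y^3 + x^3*y^5 + 2*x^3*y^3*z^2 + x^4*y^2*z + x^2*y^4*z - x^2*y^2*z^3 - 2*x^5*y - 7*x^3*y^3 - 3*x^3*y*z^2 - 2*x*y^5 - 3*x*y^3*z^2 + x^4*z + x^2*y^2*z + x^2*z^3 + y^4*z + y^2*z^3 + 10*x^3*y + 10*x*y^3 + 5*x*y*z^2 - 4*x^2*z - 4*y^2*z - z^3 - 11*x*y + 3*z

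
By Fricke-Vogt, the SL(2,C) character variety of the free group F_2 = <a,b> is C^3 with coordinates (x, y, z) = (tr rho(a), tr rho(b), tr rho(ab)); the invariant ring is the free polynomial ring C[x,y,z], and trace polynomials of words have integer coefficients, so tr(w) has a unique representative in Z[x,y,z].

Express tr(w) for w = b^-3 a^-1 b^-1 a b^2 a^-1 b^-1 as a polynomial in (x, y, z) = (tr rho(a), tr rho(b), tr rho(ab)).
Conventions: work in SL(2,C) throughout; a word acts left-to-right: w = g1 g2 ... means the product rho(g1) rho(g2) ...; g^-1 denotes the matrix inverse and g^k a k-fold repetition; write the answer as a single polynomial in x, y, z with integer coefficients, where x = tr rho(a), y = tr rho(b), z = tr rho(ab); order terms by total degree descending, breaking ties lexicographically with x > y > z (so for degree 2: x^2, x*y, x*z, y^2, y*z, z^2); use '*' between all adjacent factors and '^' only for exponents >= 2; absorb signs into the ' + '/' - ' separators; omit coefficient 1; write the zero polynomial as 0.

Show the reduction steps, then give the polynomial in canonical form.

-x*y^5*z^2 + 2*x^2*y^4*z + y^6*z + y^4*z^3 - x^3*y^3 - x*y^5 + x*y^3*z^2 - 3*x^2*y^2*z - 6*y^4*z - 2*y^2*z^3 + x^3*y + 5*x*y^3 + x*y*z^2 + 9*y^2*z - 5*x*y - z

trace(b^-1 a) = trace(a) * trace(b) - trace(a b) = x*y - z
trace(b^-2 a) = trace(b^-1 a) * trace(b) - trace(b^-1 a b) = x*y^2 - y*z - x
apply: trace(a^2 b) = trace(a) * trace(b a) - trace(b) = x*z - y
apply: trace(a^2) = trace(a) * trace(a) - trace(1) = x^2 - 2
apply: trace(a b^2 a) = trace(b) * trace(a^2 b) - trace(a^2) = x*y*z - x^2 - y^2 + 2
apply: trace(a b a b) = trace(b a) * trace(b a) - trace(1)   [split at repeated b] = z^2 - 2
apply: trace(a b^2 a b) = trace(b) * trace(a b a b) - trace(a b a) = y*z^2 - x*z - y
trace(a b^2 a b^-1) = trace(a b^2 a) * trace(b) - trace(a b^2 a b) = x*y^2*z - x^2*y - y^3 - y*z^2 + x*z + 3*y
use: trace(a b^2 a b^-2) = trace(a b^2 a b^-1) * trace(b) - trace(a b^2 a) = x*y^3*z - x^2*y^2 - y^4 - y^2*z^2 + x^2 + 4*y^2 - 2
trace(a b^2 a b^-3) = trace(a b^2 a b^-2) * trace(b) - trace(a b^2 a b^-1) = x*y^4*z - x^2*y^3 - y^5 - y^3*z^2 - x*y^2*z + 2*x^2*y + 5*y^3 + y*z^2 - x*z - 5*y
use: trace(b^-4 a b^2 a) = trace(a b^2 a b^-3) * trace(b) - trace(a b^2 a b^-2) = x*y^5*z - x^2*y^4 - y^6 - y^4*z^2 - 2*x*y^3*z + 3*x^2*y^2 + 6*y^4 + 2*y^2*z^2 - x*y*z - x^2 - 9*y^2 + 2
trace(b^-2 a b^2 a^-1 b^-2) = trace(b^-4 a b^2) * trace(a) - trace(b^-4 a b^2 a) = -x*y^5*z + x^2*y^4 + y^6 + y^4*z^2 + 2*x*y^3*z - 2*x^2*y^2 - 6*y^4 - 2*y^2*z^2 + 9*y^2 - 2
trace(a b^2 a^-1 b^-2) = trace(b^-2 a b^2) * trace(a) - trace(b^-2 a b^2 a) = -x*y^3*z + x^2*y^2 + y^4 + y^2*z^2 - 4*y^2 + 2
apply: trace(a b^2 a^-1 b^-1) = trace(b^-1 a b^2) * trace(a) - trace(b^-1 a b^2 a) = -x*y^2*z + x^2*y + y^3 + y*z^2 - 3*y
apply: trace(b^-2 a b^2 a^-1 b^-1) = trace(a b^2 a^-1 b^-2) * trace(b) - trace(a b^2 a^-1 b^-1) = -x*y^4*z + x^2*y^3 + y^5 + y^3*z^2 + x*y^2*z - x^2*y - 5*y^3 - y*z^2 + 5*y
apply: trace(b^-1 a b^2 a^-1 b^-4) = trace(b^-2 a b^2 a^-1 b^-2) * trace(b) - trace(b^-2 a b^2 a^-1 b^-1) = -x*y^6*z + x^2*y^5 + y^7 + y^5*z^2 + 3*x*y^4*z - 3*x^2*y^3 - 7*y^5 - 3*y^3*z^2 - x*y^2*z + x^2*y + 14*y^3 + y*z^2 - 7*y
trace(a b^2) = trace(b) * trace(a b) - trace(a) = y*z - x
trace(b a^2 b^2) = trace(b) * trace(b a^2 b) - trace(b a^2) = x*y^2*z - x^2*y - y^3 - x*z + 3*y
use: trace(a b a^2 b) = trace(a) * trace(b a b a) - trace(b a b) = x*z^2 - y*z - x
use: trace(a b a^2) = trace(a) * trace(b a^2) - trace(b a) = x^2*z - x*y - z
use: trace(b a^2 b^2 a) = trace(b) * trace(a b a^2 b) - trace(a b a^2) = x*y*z^2 - x^2*z - y^2*z + z
trace(a^2 b^2 a^-1 b) = trace(b a^2 b^2) * trace(a) - trace(b a^2 b^2 a) = x^2*y^2*z - x^3*y - x*y^3 - x*y*z^2 + y^2*z + 3*x*y - z
apply: trace(a^2 b^2 a^-1 b^-1) = trace(a^2 b^2 a^-1) * trace(b) - trace(a^2 b^2 a^-1 b) = -x^2*y^2*z + x^3*y + x*y^3 + x*y*z^2 - 4*x*y + z
trace(a^2 b^2 a^-1 b^-2) = trace(a^2 b^2 a^-1 b^-1) * trace(b) - trace(a^2 b^2 a^-1) = -x^2*y^3*z + x^3*y^2 + x*y^4 + x*y^2*z^2 - 4*x*y^2 + x
trace(a b^2 a^-1 b^-3 a) = trace(a^2 b^2 a^-1 b^-2) * trace(b) - trace(a^2 b^2 a^-1 b^-1) = -x^2*y^4*z + x^3*y^3 + x*y^5 + x*y^3*z^2 + x^2*y^2*z - x^3*y - 5*x*y^3 - x*y*z^2 + 5*x*y - z
trace(b a b^2) = trace(b) * trace(b a b) - trace(b a) = y^2*z - x*y - z
trace(b a b a b^2) = trace(b) * trace(a b a b^2) - trace(a b a b) = y^2*z^2 - x*y*z - y^2 - z^2 + 2
trace(a b a b a b) = trace(a b) * trace(a b a b) - trace(a^-1 b^-1)   [split at repeated a] = z^3 - 3*z
apply: trace(b a b a b^2 a) = trace(b) * trace(a b a b a b) - trace(a b a b a) = y*z^3 - x*z^2 - 2*y*z + x
trace(a b a b^2 a^-1 b) = trace(b a b a b^2) * trace(a) - trace(b a b a b^2 a) = x*y^2*z^2 - x^2*y*z - y*z^3 - x*y^2 + 2*y*z + x
apply: trace(b^-1 a b a b^2 a^-1) = trace(a b a b^2 a^-1) * trace(b) - trace(a b a b^2 a^-1 b) = -x*y^2*z^2 + x^2*y*z + y^3*z + y*z^3 - 3*y*z - x
use: trace(b^-1 a b a b^2 a^-1 b^-1) = trace(b^-1 a b a b^2 a^-1) * trace(b) - trace(b^-1 a b a b^2 a^-1 b) = -x*y^3*z^2 + x^2*y^2*z + y^4*z + y^2*z^3 - 4*y^2*z + z
use: trace(a b^2 a^-1 b^-3 a b) = trace(b^-1 a b a b^2 a^-1 b^-1) * trace(b) - trace(b^-1 a b a b^2 a^-1) = -x*y^4*z^2 + x^2*y^3*z + y^5*z + y^3*z^3 + x*y^2*z^2 - x^2*y*z - 5*y^3*z - y*z^3 + 4*y*z + x
trace(a b^-1 a b^2 a^-1 b^-3) = trace(a b^2 a^-1 b^-3 a) * trace(b) - trace(a b^2 a^-1 b^-3 a b) = -x^2*y^5*z + x^3*y^4 + x*y^6 + 2*x*y^4*z^2 - y^5*z - y^3*z^3 - x^3*y^2 - 5*x*y^4 - 2*x*y^2*z^2 + x^2*y*z + 5*y^3*z + y*z^3 + 5*x*y^2 - 5*y*z - x
trace(a b^-1 a b^2 a^-1 b^-2) = trace(a b^2 a^-1 b^-2 a) * trace(b) - trace(a b^2 a^-1 b^-2 a b) = -x^2*y^4*z + x^3*y^3 + x*y^5 + 2*x*y^3*z^2 - x^2*y^2*z - y^4*z - y^2*z^3 - 4*x*y^3 + 4*y^2*z + x*y - z
trace(b^-1 a b^2 a^-1 b^-4 a) = trace(a b^-1 a b^2 a^-1 b^-3) * trace(b) - trace(a b^-1 a b^2 a^-1 b^-2) = -x^2*y^6*z + x^3*y^5 + x*y^7 + 2*x*y^5*z^2 + x^2*y^4*z - y^6*z - y^4*z^3 - 2*x^3*y^3 - 6*x*y^5 - 4*x*y^3*z^2 + 2*x^2*y^2*z + 6*y^4*z + 2*y^2*z^3 + 9*x*y^3 - 9*y^2*z - 2*x*y + z
trace(b^-3 a^-1 b^-1 a b^2 a^-1 b^-1) = trace(b^-1 a b^2 a^-1 b^-4) * trace(a) - trace(b^-1 a b^2 a^-1 b^-4 a) = -x*y^5*z^2 + 2*x^2*y^4*z + y^6*z + y^4*z^3 - x^3*y^3 - x*y^5 + x*y^3*z^2 - 3*x^2*y^2*z - 6*y^4*z - 2*y^2*z^3 + x^3*y + 5*x*y^3 + x*y*z^2 + 9*y^2*z - 5*x*y - z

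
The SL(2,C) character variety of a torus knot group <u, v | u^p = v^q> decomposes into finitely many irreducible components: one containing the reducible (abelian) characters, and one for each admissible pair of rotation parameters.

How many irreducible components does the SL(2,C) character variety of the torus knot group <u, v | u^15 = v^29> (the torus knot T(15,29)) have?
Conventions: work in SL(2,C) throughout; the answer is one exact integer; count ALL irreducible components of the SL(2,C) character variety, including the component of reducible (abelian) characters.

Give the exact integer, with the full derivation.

Gamma = < u, v | u^15 = v^29 > (torus knot T(15,29)); the central element u^15 = v^29 acts as +I or -I in any irreducible SL(2,C) representation.
On an irreducible component, tr(u) is locked at 2*cos(pi*alpha/15) for some alpha in 1..14, and tr(v) at 2*cos(pi*beta/29) for some beta in 1..28.
u^15 = (-1)^alpha I and v^29 = (-1)^beta I must agree, so alpha and beta have equal parity.
Enumerate parity-matched pairs: 7*14 odd-odd plus 7*14 even-even gives 196.
That is 196 components of irreducible characters, and with the reducible (abelian) component the total is 197.

197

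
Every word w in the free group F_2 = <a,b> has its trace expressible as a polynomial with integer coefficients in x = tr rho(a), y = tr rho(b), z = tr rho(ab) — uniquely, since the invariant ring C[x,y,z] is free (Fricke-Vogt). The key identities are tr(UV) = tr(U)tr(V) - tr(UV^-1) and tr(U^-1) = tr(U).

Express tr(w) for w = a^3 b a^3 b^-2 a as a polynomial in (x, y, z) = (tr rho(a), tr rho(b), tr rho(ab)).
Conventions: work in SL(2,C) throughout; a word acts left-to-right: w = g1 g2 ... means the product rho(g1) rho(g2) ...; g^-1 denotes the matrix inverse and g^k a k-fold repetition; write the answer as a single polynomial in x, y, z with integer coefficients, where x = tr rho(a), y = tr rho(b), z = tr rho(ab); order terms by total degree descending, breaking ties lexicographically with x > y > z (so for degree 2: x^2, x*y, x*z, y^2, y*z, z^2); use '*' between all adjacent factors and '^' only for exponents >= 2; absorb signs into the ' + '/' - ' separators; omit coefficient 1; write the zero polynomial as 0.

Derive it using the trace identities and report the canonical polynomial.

x^6*y^2*z - x^5*y^3 - x^5*y*z^2 - x^6*z - 3*x^4*y^2*z + x^5*y + 3*x^3*y^3 + 3*x^3*y*z^2 + 5*x^4*z + 2*x^2*y^2*z - 4*x^3*y - 2*x*y^3 - 2*x*y*z^2 - 6*x^2*z + 4*x*y + z

tr(b a^2) = tr(a)*tr(b a) - tr(b)  (reduce the a square) = x*z - y
next, tr(a b a^2) = tr(a)*tr(b a^2) - tr(b a)  (reduce the a square) = x^2*z - x*y - z
tr(b a^4) = tr(a)*tr(a b a^2) - tr(a b a)  (reduce the a square) = x^3*z - x^2*y - 2*x*z + y
tr(a^2 b a^3) = tr(a)*tr(b a^4) - tr(b a^3)  (reduce the a square) = x^4*z - x^3*y - 3*x^2*z + 2*x*y + z
tr(a b a^5) = tr(a)*tr(a^2 b a^3) - tr(a^2 b a^2)  (reduce the a square) = x^5*z - x^4*y - 4*x^3*z + 3*x^2*y + 3*x*z - y
tr(a^4 b a^3) = tr(a)*tr(a b a^5) - tr(a b a^4)  (reduce the a square) = x^6*z - x^5*y - 5*x^4*z + 4*x^3*y + 6*x^2*z - 3*x*y - z
tr(b a b a) = tr(a b)*tr(a b) - tr(1)  (split on a) = z^2 - 2
tr(b a b) = tr(b)*tr(a b) - tr(a)  (reduce the b square) = y*z - x
next, tr(a b a b a) = tr(a)*tr(b a b a) - tr(b a b)  (reduce the a square) = x*z^2 - y*z - x
tr(b a^3 b a) = tr(a)*tr(a b a b a) - tr(a b a b)  (reduce the a square) = x^2*z^2 - x*y*z - x^2 - z^2 + 2
tr(a^2) = tr(a)*tr(a) - tr(1)  (reduce the a square) = x^2 - 2
next, tr(a^3) = tr(a)*tr(a^2) - tr(a)  (reduce the a square) = x^3 - 3*x
next, tr(b a^3 b) = tr(b)*tr(a^3 b) - tr(a^3)  (reduce the b square) = x^2*y*z - x^3 - x*y^2 - y*z + 3*x
tr(a b a^3 b a) = tr(a)*tr(b a^3 b a) - tr(b a^3 b)  (reduce the a square) = x^3*z^2 - 2*x^2*y*z + x*y^2 - x*z^2 + y*z - x
tr(a b a^3 b a^2) = tr(a)*tr(a b a^3 b a) - tr(a b a^3 b)  (reduce the a square) = x^4*z^2 - 2*x^3*y*z + x^2*y^2 - 2*x^2*z^2 + 2*x*y*z + z^2 - 2
tr(a^4 b a^3 b) = tr(a)*tr(a b a^3 b a^2) - tr(a b a^3 b a)  (reduce the a square) = x^5*z^2 - 2*x^4*y*z + x^3*y^2 - 3*x^3*z^2 + 4*x^2*y*z - x*y^2 + 2*x*z^2 - y*z - x
and tr(a^4 b a^3 b^-1) = tr(a^4 b a^3)*tr(b) - tr(a^4 b a^3 b)  (eliminate b^-1) = x^6*y*z - x^5*y^2 - x^5*z^2 - 3*x^4*y*z + 3*x^3*y^2 + 3*x^3*z^2 + 2*x^2*y*z - 2*x*y^2 - 2*x*z^2 + x
next, tr(a^3 b a^3 b^-2 a) = tr(a^4 b a^3 b^-1)*tr(b) - tr(a^4 b a^3)  (eliminate b^-1) = x^6*y^2*z - x^5*y^3 - x^5*y*z^2 - x^6*z - 3*x^4*y^2*z + x^5*y + 3*x^3*y^3 + 3*x^3*y*z^2 + 5*x^4*z + 2*x^2*y^2*z - 4*x^3*y - 2*x*y^3 - 2*x*y*z^2 - 6*x^2*z + 4*x*y + z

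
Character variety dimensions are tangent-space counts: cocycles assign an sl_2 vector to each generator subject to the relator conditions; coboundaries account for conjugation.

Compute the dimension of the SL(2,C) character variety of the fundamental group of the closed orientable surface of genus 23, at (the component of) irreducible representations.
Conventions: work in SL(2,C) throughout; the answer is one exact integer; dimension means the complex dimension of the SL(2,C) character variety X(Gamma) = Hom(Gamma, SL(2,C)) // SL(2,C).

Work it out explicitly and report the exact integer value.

The genus-23 surface group: 2g = 46 generators, one relator prod [a_i, b_i].
A cocycle assigns one sl_2 vector per generator subject to the relator condition d_2(z) = 0: dim of the unconstrained space is 3*2g = 138.
d_2 is surjective at irreducible rho (its cokernel H^2 is dual to H^0 = 0), so dim Z^1 = 138 - 3 = 135.
As always at irreducible rho, dim B^1 = 3.
Hence dim X = 135 - 3 = 132.

132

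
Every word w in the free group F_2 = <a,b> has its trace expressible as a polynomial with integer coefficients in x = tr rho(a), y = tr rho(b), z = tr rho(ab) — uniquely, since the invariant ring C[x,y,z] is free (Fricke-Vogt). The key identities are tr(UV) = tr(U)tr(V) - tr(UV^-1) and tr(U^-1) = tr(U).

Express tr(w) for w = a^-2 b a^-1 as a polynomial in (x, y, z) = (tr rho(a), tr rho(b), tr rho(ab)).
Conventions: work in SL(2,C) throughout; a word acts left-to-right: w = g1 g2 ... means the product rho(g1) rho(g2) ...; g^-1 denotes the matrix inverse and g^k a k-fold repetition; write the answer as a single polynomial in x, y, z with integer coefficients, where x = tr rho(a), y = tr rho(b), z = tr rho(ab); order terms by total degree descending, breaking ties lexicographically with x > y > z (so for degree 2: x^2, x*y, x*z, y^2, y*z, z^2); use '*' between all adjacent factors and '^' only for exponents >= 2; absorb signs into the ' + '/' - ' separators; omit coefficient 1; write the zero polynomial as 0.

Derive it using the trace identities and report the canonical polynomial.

tr(b a^-1) = tr(b)*tr(a) - tr(b a) = x*y - z
and tr(a^-2 b) = tr(b a^-1)*tr(a) - tr(b) = x^2*y - x*z - y
tr(a^-2 b a^-1) = tr(a^-2 b)*tr(a) - tr(a^-2 b a) = x^3*y - x^2*z - 2*x*y + z

x^3*y - x^2*z - 2*x*y + z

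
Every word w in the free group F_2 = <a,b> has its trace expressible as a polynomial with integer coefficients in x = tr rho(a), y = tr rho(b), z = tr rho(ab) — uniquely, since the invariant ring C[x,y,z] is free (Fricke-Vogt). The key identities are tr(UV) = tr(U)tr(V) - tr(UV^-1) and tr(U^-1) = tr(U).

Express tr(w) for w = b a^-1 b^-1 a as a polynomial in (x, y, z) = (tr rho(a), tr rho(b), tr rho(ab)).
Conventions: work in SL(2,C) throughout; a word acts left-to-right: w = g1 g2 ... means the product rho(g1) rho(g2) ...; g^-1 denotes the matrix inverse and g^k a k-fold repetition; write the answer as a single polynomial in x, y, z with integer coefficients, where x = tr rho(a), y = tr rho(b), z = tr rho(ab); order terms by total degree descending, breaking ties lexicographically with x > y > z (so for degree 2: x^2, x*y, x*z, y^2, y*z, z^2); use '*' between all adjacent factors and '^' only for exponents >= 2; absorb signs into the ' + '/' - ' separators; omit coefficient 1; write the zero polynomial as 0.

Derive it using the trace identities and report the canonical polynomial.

tr(b a b) = tr(b) tr(a b) - tr(a)   [square of b] = y*z - x
and tr(b a b a) = tr(a b) tr(a b) - tr(1)   [split at a repeated a] = z^2 - 2
and tr(a b a^-1 b) = tr(b a b) tr(a) - tr(b a b a)   [inverse elimination on a] = x*y*z - x^2 - z^2 + 2
and tr(b a^-1 b^-1 a) = tr(a b a^-1) tr(b) - tr(a b a^-1 b)   [inverse elimination on b] = -x*y*z + x^2 + y^2 + z^2 - 2

-x*y*z + x^2 + y^2 + z^2 - 2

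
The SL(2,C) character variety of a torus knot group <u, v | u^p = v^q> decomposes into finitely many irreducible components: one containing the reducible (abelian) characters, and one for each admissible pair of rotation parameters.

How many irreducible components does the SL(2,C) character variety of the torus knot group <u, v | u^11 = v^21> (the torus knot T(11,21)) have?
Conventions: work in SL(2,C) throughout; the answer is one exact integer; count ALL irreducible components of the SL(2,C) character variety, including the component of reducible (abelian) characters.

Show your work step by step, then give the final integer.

In the torus knot group T(11,21), u^11 = v^21 is central, so an irreducible representation sends it to +I or -I (Schur).
This locks tr(u) to 2*cos(pi*alpha/11), alpha in 1..10, and tr(v) to 2*cos(pi*beta/21), beta in 1..20, on each component of irreducible characters.
The two central values (-1)^alpha I and (-1)^beta I must be the same matrix, so alpha and beta share a parity.
count pairs: odd alpha (5 choices) x odd beta (10), plus even alpha (5) x even beta (10): 5*10 + 5*10 = 100.
That is 100 components of irreducible characters, and with the reducible (abelian) component the total is 101.

101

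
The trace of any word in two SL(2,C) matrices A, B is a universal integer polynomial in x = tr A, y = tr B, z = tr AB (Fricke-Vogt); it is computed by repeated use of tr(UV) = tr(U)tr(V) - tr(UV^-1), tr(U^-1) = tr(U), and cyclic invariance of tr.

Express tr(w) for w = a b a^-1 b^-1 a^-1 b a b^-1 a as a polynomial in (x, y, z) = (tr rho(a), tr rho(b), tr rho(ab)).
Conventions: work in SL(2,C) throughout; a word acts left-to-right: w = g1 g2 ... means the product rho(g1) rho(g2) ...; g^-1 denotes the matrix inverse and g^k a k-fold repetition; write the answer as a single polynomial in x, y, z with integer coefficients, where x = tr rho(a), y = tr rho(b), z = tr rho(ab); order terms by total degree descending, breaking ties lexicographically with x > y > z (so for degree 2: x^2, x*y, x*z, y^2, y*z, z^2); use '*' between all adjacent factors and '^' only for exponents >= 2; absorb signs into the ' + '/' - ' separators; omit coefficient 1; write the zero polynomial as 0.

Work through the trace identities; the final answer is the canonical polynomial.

x^3*y^2*z^2 - x^4*y*z - 2*x^2*y^3*z - 2*x^2*y*z^3 + x^3*y^2 + x^3*z^2 + x*y^4 + 2*x*y^2*z^2 + x*z^4 + 4*x^2*y*z - 4*x*y^2 - 4*x*z^2 + x

and tr(a^2 b) = tr(a) tr(b a) - tr(b) = x*z - y
tr(a^2) = tr(a) tr(a) - tr(1) = x^2 - 2
and tr(a b^2 a) = tr(b) tr(a^2 b) - tr(a^2) = x*y*z - x^2 - y^2 + 2
next, tr(a b^2) = tr(b) tr(a b) - tr(a) = y*z - x
tr(b a^3 b) = tr(a) tr(a b^2 a) - tr(a b^2) = x^2*y*z - x^3 - x*y^2 - y*z + 3*x
tr(b a b a) = tr(a b) tr(a b) - tr(1) = z^2 - 2
and tr(a b a^2 b) = tr(a) tr(b a b a) - tr(b a b) = x*z^2 - y*z - x
next, tr(a b a^2) = tr(a) tr(b a^2) - tr(b a) = x^2*z - x*y - z
next, tr(b^2 a b a^2) = tr(b) tr(a b a^2 b) - tr(a b a^2) = x*y*z^2 - x^2*z - y^2*z + z
tr(b^2 a b a) = tr(b) tr(a b a b) - tr(a b a) = y*z^2 - x*z - y
and tr(b a b a^3 b) = tr(a) tr(b^2 a b a^2) - tr(b^2 a b a) = x^2*y*z^2 - x^3*z - x*y^2*z - y*z^2 + 2*x*z + y
and tr(b a b a b a) = tr(a b a b) tr(a b) - tr(b a) = z^3 - 3*z
tr(a b a b a b a) = tr(a) tr(b a b a b a) - tr(b a b a b) = x*z^3 - y*z^2 - 2*x*z + y
tr(b a b a^3 b a) = tr(a) tr(a b a b a b a) - tr(a b a b a b) = x^2*z^3 - x*y*z^2 - 2*x^2*z - z^3 + x*y + 3*z
next, tr(a b a^3 b a^-1 b) = tr(b a b a^3 b) tr(a) - tr(b a b a^3 b a) = x^3*y*z^2 - x^4*z - x^2*y^2*z - x^2*z^3 + 4*x^2*z + z^3 - 3*z
and tr(b a^3 b a^-1 b^-1 a) = tr(a b a^3 b a^-1) tr(b) - tr(a b a^3 b a^-1 b) = -x^3*y*z^2 + x^4*z + 2*x^2*y^2*z + x^2*z^3 - x^3*y - x*y^3 - 4*x^2*z - y^2*z - z^3 + 3*x*y + 3*z
next, tr(a^2 b a^-1 b^-1 a^-1 b a) = tr(b a^3 b a^-1 b^-1) tr(a) - tr(b a^3 b a^-1 b^-1 a) = x^3*y*z^2 - x^4*z - 2*x^2*y^2*z - x^2*z^3 + x^3*y + x*y^3 + 5*x^2*z + y^2*z + z^3 - 4*x*y - 3*z
tr(b a b^2 a b a) = tr(b) tr(a b a b a b) - tr(a b a b a) = y*z^3 - x*z^2 - 2*y*z + x
and tr(b a b^2 a b) = tr(b) tr(a b^2 a b) - tr(a b^2 a) = y^2*z^2 - 2*x*y*z + x^2 - 2
tr(b a b a^2 b a b) = tr(a) tr(b a b^2 a b a) - tr(b a b^2 a b) = x*y*z^3 - x^2*z^2 - y^2*z^2 + 2
tr(b a b a b a b a) = tr(a b) tr(a b a b a b) - tr(a^-1 b^-1 a^-1 b^-1) = z^4 - 4*z^2 + 2
and tr(b a b a^2 b a b a) = tr(a) tr(b a b a b a b a) - tr(b a b a b a b) = x*z^4 - y*z^3 - 3*x*z^2 + 2*y*z + x
next, tr(a^-1 b a b a^2 b a b) = tr(b a b a^2 b a b) tr(a) - tr(b a b a^2 b a b a) = x^2*y*z^3 - x^3*z^2 - x*y^2*z^2 - x*z^4 + y*z^3 + 3*x*z^2 - 2*y*z + x
tr(b^-1 a^-1 b a b a^2 b a) = tr(a^-1 b a b a^2 b a) tr(b) - tr(a^-1 b a b a^2 b a b) = -x^2*y*z^3 + x^3*z^2 + 2*x*y^2*z^2 + x*z^4 - x^2*y*z - y^3*z - y*z^3 - 3*x*z^2 + 3*y*z - x
tr(a^2 b a^-1 b^-1 a^-1 b a b) = tr(b^-1 a^-1 b a b a^2 b) tr(a) - tr(b^-1 a^-1 b a b a^2 b a) = x^2*y*z^3 - x^3*z^2 - 2*x*y^2*z^2 - x*z^4 + x^2*y*z + y^3*z + y*z^3 + 4*x*z^2 - 3*y*z - x
tr(a b a^-1 b^-1 a^-1 b a b^-1 a) = tr(a^2 b a^-1 b^-1 a^-1 b a) tr(b) - tr(a^2 b a^-1 b^-1 a^-1 b a b) = x^3*y^2*z^2 - x^4*y*z - 2*x^2*y^3*z - 2*x^2*y*z^3 + x^3*y^2 + x^3*z^2 + x*y^4 + 2*x*y^2*z^2 + x*z^4 + 4*x^2*y*z - 4*x*y^2 - 4*x*z^2 + x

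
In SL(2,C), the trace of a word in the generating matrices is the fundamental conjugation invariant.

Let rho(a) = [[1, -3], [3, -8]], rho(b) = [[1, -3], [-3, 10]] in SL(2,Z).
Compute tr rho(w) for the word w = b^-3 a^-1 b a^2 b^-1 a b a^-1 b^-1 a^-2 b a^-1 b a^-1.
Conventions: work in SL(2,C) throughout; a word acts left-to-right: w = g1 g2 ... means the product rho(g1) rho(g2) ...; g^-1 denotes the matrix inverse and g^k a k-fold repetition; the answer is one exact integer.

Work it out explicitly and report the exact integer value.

-252269285371

rho(b^-1) = [[10, 3], [3, 1]]
... * rho(b^-1) = [[10, 3], [3, 1]]  ->  [[109, 33], [33, 10]]
... * rho(b^-1) = [[10, 3], [3, 1]]  ->  [[1189, 360], [360, 109]]
... * rho(a^-1) = [[-8, 3], [-3, 1]]  ->  [[-10592, 3927], [-3207, 1189]]
... * rho(b) = [[1, -3], [-3, 10]]  ->  [[-22373, 71046], [-6774, 21511]]
... * rho(a) = [[1, -3], [3, -8]]  ->  [[190765, -501249], [57759, -151766]]
... * rho(a) = [[1, -3], [3, -8]]  ->  [[-1312982, 3437697], [-397539, 1040851]]
... * rho(b^-1) = [[10, 3], [3, 1]]  ->  [[-2816729, -501249], [-852837, -151766]]
... * rho(a) = [[1, -3], [3, -8]]  ->  [[-4320476, 12460179], [-1308135, 3772639]]
... * rho(b) = [[1, -3], [-3, 10]]  ->  [[-41701013, 137563218], [-12626052, 41650795]]
... * rho(a^-1) = [[-8, 3], [-3, 1]]  ->  [[-79081550, 12460179], [-23943969, 3772639]]
... * rho(b^-1) = [[10, 3], [3, 1]]  ->  [[-753434963, -224784471], [-228121773, -68059268]]
... * rho(a^-1) = [[-8, 3], [-3, 1]]  ->  [[6701833117, -2485089360], [2029151988, -752424587]]
... * rho(a^-1) = [[-8, 3], [-3, 1]]  ->  [[-46159396856, 17620409991], [-13975942143, 5335031377]]
... * rho(b) = [[1, -3], [-3, 10]]  ->  [[-99020626829, 314682290478], [-29981036274, 95278140199]]
... * rho(a^-1) = [[-8, 3], [-3, 1]]  ->  [[-151881856802, 17620409991], [-45986130405, 5335031377]]
... * rho(b) = [[1, -3], [-3, 10]]  ->  [[-204743086775, 631849670316], [-61991224536, 191308704985]]
... * rho(a^-1) = [[-8, 3], [-3, 1]]  ->  [[-257604316748, 17620409991], [-77996318667, 5335031377]]
tr = -257604316748 + 5335031377 = -252269285371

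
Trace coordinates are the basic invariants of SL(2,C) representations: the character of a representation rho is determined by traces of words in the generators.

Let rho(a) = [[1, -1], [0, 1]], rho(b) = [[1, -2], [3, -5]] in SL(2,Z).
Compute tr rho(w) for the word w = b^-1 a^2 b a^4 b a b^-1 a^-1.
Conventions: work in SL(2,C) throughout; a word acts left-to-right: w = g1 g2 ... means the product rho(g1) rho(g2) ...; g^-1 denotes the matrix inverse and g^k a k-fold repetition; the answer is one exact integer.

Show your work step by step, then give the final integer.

rho(b^-1) = [[-5, 2], [-3, 1]]
... * rho(a) = [[1, -1], [0, 1]]  ->  [[-5, 7], [-3, 4]]
... * rho(a) = [[1, -1], [0, 1]]  ->  [[-5, 12], [-3, 7]]
... * rho(b) = [[1, -2], [3, -5]]  ->  [[31, -50], [18, -29]]
... * rho(a) = [[1, -1], [0, 1]]  ->  [[31, -81], [18, -47]]
... * rho(a) = [[1, -1], [0, 1]]  ->  [[31, -112], [18, -65]]
... * rho(a) = [[1, -1], [0, 1]]  ->  [[31, -143], [18, -83]]
... * rho(a) = [[1, -1], [0, 1]]  ->  [[31, -174], [18, -101]]
... * rho(b) = [[1, -2], [3, -5]]  ->  [[-491, 808], [-285, 469]]
... * rho(a) = [[1, -1], [0, 1]]  ->  [[-491, 1299], [-285, 754]]
... * rho(b^-1) = [[-5, 2], [-3, 1]]  ->  [[-1442, 317], [-837, 184]]
... * rho(a^-1) = [[1, 1], [0, 1]]  ->  [[-1442, -1125], [-837, -653]]
tr = -1442 + -653 = -2095

-2095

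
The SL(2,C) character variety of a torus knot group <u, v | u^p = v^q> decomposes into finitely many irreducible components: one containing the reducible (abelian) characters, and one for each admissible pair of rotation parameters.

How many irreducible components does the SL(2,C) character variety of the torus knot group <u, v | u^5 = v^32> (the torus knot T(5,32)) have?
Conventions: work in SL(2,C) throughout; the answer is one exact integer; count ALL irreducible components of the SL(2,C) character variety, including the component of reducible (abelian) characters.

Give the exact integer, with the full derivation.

Gamma = < u, v | u^5 = v^32 > (torus knot T(5,32)); the central element u^5 = v^32 acts as +I or -I in any irreducible SL(2,C) representation.
On an irreducible component, tr(u) is locked at 2*cos(pi*alpha/5) for some alpha in 1..4, and tr(v) at 2*cos(pi*beta/32) for some beta in 1..31.
The two central values (-1)^alpha I and (-1)^beta I must be the same matrix, so alpha and beta share a parity.
Counting: 2 odd alphas x 16 odd betas + 2 even alphas x 15 even betas = 32 + 30 = 62.
That is 62 components of irreducible characters, and with the reducible (abelian) component the total is 63.

63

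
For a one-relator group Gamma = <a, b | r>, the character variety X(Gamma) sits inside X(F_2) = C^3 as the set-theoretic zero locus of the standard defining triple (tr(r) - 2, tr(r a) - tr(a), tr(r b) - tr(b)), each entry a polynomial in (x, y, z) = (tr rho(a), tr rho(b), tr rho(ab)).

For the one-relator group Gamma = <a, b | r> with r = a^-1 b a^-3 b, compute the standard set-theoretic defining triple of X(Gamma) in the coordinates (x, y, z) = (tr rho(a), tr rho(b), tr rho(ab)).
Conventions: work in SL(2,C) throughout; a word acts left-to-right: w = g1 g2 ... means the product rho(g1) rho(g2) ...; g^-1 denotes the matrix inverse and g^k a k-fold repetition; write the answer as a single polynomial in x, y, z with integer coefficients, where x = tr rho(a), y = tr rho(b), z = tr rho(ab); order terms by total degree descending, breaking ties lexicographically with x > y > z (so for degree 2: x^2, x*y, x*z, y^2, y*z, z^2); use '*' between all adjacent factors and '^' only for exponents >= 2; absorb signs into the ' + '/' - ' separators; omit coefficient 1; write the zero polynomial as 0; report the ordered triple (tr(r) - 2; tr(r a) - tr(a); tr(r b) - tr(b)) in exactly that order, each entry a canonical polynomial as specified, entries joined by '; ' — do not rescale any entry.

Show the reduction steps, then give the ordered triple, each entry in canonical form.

tr(b^2) = tr(b)*tr(b) - tr(1) = y^2 - 2
tr(b^2 a) = tr(b)*tr(a b) - tr(a) = y*z - x
tr(b a^-1 b) = tr(b^2)*tr(a) - tr(b^2 a) = x*y^2 - y*z - x
tr(b a b a) = tr(b a)*tr(b a) - tr(1) = z^2 - 2
tr(b a^-1 b a) = tr(b a b)*tr(a) - tr(b a b a) = x*y*z - x^2 - z^2 + 2
tr(a^-1 b a^-1 b) = tr(b a^-1 b)*tr(a) - tr(b a^-1 b a) = x^2*y^2 - 2*x*y*z + z^2 - 2
tr(b a^-1 b a^-2) = tr(a^-1 b a^-1 b)*tr(a) - tr(a^-1 b a^-1 b a) = x^3*y^2 - 2*x^2*y*z - x*y^2 + x*z^2 + y*z - x
tr(a^-1 b a^-3 b) = tr(b a^-1 b a^-2)*tr(a) - tr(b a^-1 b a^-1) = x^4*y^2 - 2*x^3*y*z - 2*x^2*y^2 + x^2*z^2 + 3*x*y*z - x^2 - z^2 + 2
tr(a^-1 b^2 a^-1) = tr(b^2 a^-1)*tr(a) - tr(b^2) = x^2*y^2 - x*y*z - x^2 - y^2 + 2
tr(b a^-3 b) = tr(a^-1 b^2 a^-1)*tr(a) - tr(a^-1 b^2) = x^3*y^2 - x^2*y*z - x^3 - 2*x*y^2 + y*z + 3*x
tr(b^3) = tr(b)*tr(b^2) - tr(b) = y^3 - 3*y
tr(b^3 a) = tr(b)*tr(a b^2) - tr(a b) = y^2*z - x*y - z
tr(b^3 a^-1) = tr(b^3)*tr(a) - tr(b^3 a) = x*y^3 - y^2*z - 2*x*y + z
tr(b a^-2 b^2) = tr(b^3 a^-1)*tr(a) - tr(b^3) = x^2*y^3 - x*y^2*z - 2*x^2*y - y^3 + x*z + 3*y
tr(a b a) = tr(a)*tr(b a) - tr(b) = x*z - y
tr(b^2 a b a) = tr(b)*tr(a b a b) - tr(a b a) = y*z^2 - x*z - y
tr(b^2 a b a^-1) = tr(b^2 a b)*tr(a) - tr(b^2 a b a) = x*y^2*z - x^2*y - y*z^2 + y
tr(b a^-2 b^2 a) = tr(b^2 a b a^-1)*tr(a) - tr(b^2 a b) = x^2*y^2*z - x^3*y - x*y*z^2 - y^2*z + 2*x*y + z
tr(a^-1 b^2 a^-1 b a^-1) = tr(b a^-2 b^2)*tr(a) - tr(b a^-2 b^2 a) = x^3*y^3 - 2*x^2*y^2*z - x^3*y - x*y^3 + x*y*z^2 + x^2*z + y^2*z + x*y - z
tr(b^2 a^-1 b a) = tr(b a b^2)*tr(a) - tr(b a b^2 a) = x*y^2*z - x^2*y - y*z^2 + y
tr(a^-1 b^2 a^-1 b) = tr(b^2 a^-1 b)*tr(a) - tr(b^2 a^-1 b a) = x^2*y^3 - 2*x*y^2*z - x^2*y + y*z^2 + x*z - y
tr(a^-1 b a^-3 b^2) = tr(a^-1 b^2 a^-1 b a^-1)*tr(a) - tr(a^-1 b^2 a^-1 b) = x^4*y^3 - 2*x^3*y^2*z - x^4*y - 2*x^2*y^3 + x^2*y*z^2 + x^3*z + 3*x*y^2*z + 2*x^2*y - y*z^2 - 2*x*z + y
assemble the triple (tr(r) - 2; tr(r a) - x; tr(r b) - y)

x^4*y^2 - 2*x^3*y*z - 2*x^2*y^2 + x^2*z^2 + 3*x*y*z - x^2 - z^2; x^3*y^2 - x^2*y*z - x^3 - 2*x*y^2 + y*z + 2*x; x^4*y^3 - 2*x^3*y^2*z - x^4*y - 2*x^2*y^3 + x^2*y*z^2 + x^3*z + 3*x*y^2*z + 2*x^2*y - y*z^2 - 2*x*z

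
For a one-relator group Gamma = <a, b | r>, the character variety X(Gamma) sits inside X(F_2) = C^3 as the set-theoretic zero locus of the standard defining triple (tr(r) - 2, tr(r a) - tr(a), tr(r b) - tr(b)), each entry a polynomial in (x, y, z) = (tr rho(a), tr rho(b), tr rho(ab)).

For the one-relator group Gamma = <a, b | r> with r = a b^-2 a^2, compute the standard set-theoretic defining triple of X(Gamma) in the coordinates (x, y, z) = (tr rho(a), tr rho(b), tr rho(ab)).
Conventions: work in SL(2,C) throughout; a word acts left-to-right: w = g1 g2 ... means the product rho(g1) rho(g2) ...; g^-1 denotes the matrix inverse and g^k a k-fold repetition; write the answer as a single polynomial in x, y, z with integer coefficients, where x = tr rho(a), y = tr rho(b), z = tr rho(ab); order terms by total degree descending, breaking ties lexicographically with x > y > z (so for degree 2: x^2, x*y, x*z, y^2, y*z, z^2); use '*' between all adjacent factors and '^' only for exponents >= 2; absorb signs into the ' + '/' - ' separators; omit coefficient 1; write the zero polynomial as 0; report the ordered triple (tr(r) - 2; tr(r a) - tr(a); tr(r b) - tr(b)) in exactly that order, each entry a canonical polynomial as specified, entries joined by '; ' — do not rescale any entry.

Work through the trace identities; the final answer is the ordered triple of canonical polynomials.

x^3*y^2 - x^2*y*z - x^3 - 2*x*y^2 + y*z + 3*x - 2; x^4*y^2 - x^3*y*z - x^4 - 3*x^2*y^2 + 2*x*y*z + 4*x^2 + y^2 - x - 2; x^2*y^2*z - x*y^3 - x*y*z^2 - x^2*z + 2*x*y - y + z

trace(a^2) = trace(a) trace(a) - trace(1)  (reduce the a square) = x^2 - 2
trace(a^3) = trace(a) trace(a^2) - trace(a)  (reduce the a square) = x^3 - 3*x
and trace(a b a) = trace(a) trace(b a) - trace(b)  (reduce the a square) = x*z - y
next, trace(a^3 b) = trace(a) trace(a b a) - trace(a b)  (reduce the a square) = x^2*z - x*y - z
trace(b^-1 a^3) = trace(a^3) trace(b) - trace(a^3 b)  (eliminate b^-1) = x^3*y - x^2*z - 2*x*y + z
trace(a b^-2 a^2) = trace(b^-1 a^3) trace(b) - trace(b^-1 a^3 b)  (eliminate b^-1) = x^3*y^2 - x^2*y*z - x^3 - 2*x*y^2 + y*z + 3*x
trace(a^4) = trace(a) trace(a^3) - trace(a^2)  (reduce the a square) = x^4 - 4*x^2 + 2
trace(a^4 b) = trace(a) trace(b a^3) - trace(b a^2)  (reduce the a square) = x^3*z - x^2*y - 2*x*z + y
next, trace(a^4 b^-1) = trace(a^4) trace(b) - trace(a^4 b)  (eliminate b^-1) = x^4*y - x^3*z - 3*x^2*y + 2*x*z + y
and trace(a b^-2 a^3) = trace(a^4 b^-1) trace(b) - trace(a^4)  (eliminate b^-1) = x^4*y^2 - x^3*y*z - x^4 - 3*x^2*y^2 + 2*x*y*z + 4*x^2 + y^2 - 2
trace(b a b a) = trace(a b) trace(a b) - trace(1)   [split at a repeated a] = z^2 - 2
trace(b a b) = trace(b) trace(a b) - trace(a)   [square of b] = y*z - x
and trace(a^2 b a b) = trace(a) trace(b a b a) - trace(b a b)   [square of a] = x*z^2 - y*z - x
and trace(a^2 b a b^-1) = trace(a^2 b a) trace(b) - trace(a^2 b a b)   [inverse elimination on b] = x^2*y*z - x*y^2 - x*z^2 + x
next, trace(a b^-2 a^2 b) = trace(a^2 b a b^-1) trace(b) - trace(a^2 b a)   [inverse elimination on b] = x^2*y^2*z - x*y^3 - x*y*z^2 - x^2*z + 2*x*y + z
assemble the triple (trace(r) - 2; trace(r a) - x; trace(r b) - y)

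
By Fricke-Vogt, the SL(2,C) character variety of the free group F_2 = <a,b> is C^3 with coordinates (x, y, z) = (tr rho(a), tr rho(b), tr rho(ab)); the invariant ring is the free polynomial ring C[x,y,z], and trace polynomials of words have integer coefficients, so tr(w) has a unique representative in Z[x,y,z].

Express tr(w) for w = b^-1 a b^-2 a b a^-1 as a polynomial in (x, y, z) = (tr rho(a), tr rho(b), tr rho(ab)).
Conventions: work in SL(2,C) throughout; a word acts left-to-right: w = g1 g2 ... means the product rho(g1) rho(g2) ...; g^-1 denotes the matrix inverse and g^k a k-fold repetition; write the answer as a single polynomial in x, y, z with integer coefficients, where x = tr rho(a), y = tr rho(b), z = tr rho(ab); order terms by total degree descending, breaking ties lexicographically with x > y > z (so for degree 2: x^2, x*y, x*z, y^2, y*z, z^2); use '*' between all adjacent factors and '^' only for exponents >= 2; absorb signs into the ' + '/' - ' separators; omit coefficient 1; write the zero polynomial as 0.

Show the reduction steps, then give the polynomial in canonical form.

apply: tr(b^-1 a) = tr(a) * tr(b) - tr(a b) = x*y - z
use: tr(a^2 b) = tr(a) * tr(b a) - tr(b) = x*z - y
tr(a^2) = tr(a) * tr(a) - tr(1) = x^2 - 2
tr(a b^2 a) = tr(b) * tr(a^2 b) - tr(a^2) = x*y*z - x^2 - y^2 + 2
tr(a b a b) = tr(a b) * tr(a b) - tr(1) = z^2 - 2
apply: tr(a b^2 a b) = tr(b) * tr(a b a b) - tr(a b a) = y*z^2 - x*z - y
use: tr(b^-1 a b^2 a) = tr(a b^2 a) * tr(b) - tr(a b^2 a b) = x*y^2*z - x^2*y - y^3 - y*z^2 + x*z + 3*y
use: tr(b a b^-2 a b) = tr(b^-1 a b^2 a) * tr(b) - tr(b^-1 a b^2 a b) = x*y^3*z - x^2*y^2 - y^4 - y^2*z^2 + x^2 + 4*y^2 - 2
use: tr(b a b) = tr(b) * tr(a b) - tr(a) = y*z - x
use: tr(a b a b a) = tr(a) * tr(b a b a) - tr(b a b) = x*z^2 - y*z - x
tr(a b a b a b) = tr(b a b a) * tr(b a) - tr(a b) = z^3 - 3*z
use: tr(b^-1 a b a b a) = tr(a b a b a) * tr(b) - tr(a b a b a b) = x*y*z^2 - y^2*z - z^3 - x*y + 3*z
tr(b a b^-2 a b a) = tr(b^-1 a b a b a) * tr(b) - tr(b^-1 a b a b a b) = x*y^2*z^2 - y^3*z - y*z^3 - x*y^2 - x*z^2 + 4*y*z + x
use: tr(a b^-2 a b a^-1 b) = tr(b a b^-2 a b) * tr(a) - tr(b a b^-2 a b a) = x^2*y^3*z - x^3*y^2 - x*y^4 - 2*x*y^2*z^2 + y^3*z + y*z^3 + x^3 + 5*x*y^2 + x*z^2 - 4*y*z - 3*x
tr(b^-1 a b^-2 a b a^-1) = tr(a b^-2 a b a^-1) * tr(b) - tr(a b^-2 a b a^-1 b) = -x^2*y^3*z + x^3*y^2 + x*y^4 + 2*x*y^2*z^2 - y^3*z - y*z^3 - x^3 - 4*x*y^2 - x*z^2 + 3*y*z + 3*x

-x^2*y^3*z + x^3*y^2 + x*y^4 + 2*x*y^2*z^2 - y^3*z - y*z^3 - x^3 - 4*x*y^2 - x*z^2 + 3*y*z + 3*x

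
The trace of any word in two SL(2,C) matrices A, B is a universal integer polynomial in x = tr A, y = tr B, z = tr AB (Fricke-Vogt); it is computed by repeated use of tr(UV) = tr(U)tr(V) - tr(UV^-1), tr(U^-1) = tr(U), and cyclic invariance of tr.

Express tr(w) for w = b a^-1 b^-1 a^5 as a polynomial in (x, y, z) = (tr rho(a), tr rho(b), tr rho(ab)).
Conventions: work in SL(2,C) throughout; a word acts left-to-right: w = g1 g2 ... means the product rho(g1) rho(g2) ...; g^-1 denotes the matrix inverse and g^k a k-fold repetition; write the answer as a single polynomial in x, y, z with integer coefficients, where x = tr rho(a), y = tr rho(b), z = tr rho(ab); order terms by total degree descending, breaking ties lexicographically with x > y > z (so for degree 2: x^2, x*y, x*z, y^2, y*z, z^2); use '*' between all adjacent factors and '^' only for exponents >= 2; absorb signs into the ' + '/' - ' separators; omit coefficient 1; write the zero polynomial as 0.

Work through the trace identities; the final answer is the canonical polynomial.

trace(a^2) = trace(a) trace(a) - trace(1) = x^2 - 2
trace(a^3) = trace(a) trace(a^2) - trace(a) = x^3 - 3*x
trace(a^4) = trace(a) trace(a^3) - trace(a^2) = x^4 - 4*x^2 + 2
trace(a^5) = trace(a) trace(a^4) - trace(a^3) = x^5 - 5*x^3 + 5*x
trace(b a^2) = trace(a) trace(b a) - trace(b) = x*z - y
trace(a^2 b a) = trace(a) trace(b a^2) - trace(b a) = x^2*z - x*y - z
trace(a b a^3) = trace(a) trace(a^2 b a) - trace(a^2 b) = x^3*z - x^2*y - 2*x*z + y
trace(a b a^4) = trace(a) trace(a b a^3) - trace(a b a^2) = x^4*z - x^3*y - 3*x^2*z + 2*x*y + z
trace(a^5 b a) = trace(a) trace(a b a^4) - trace(a b a^3) = x^5*z - x^4*y - 4*x^3*z + 3*x^2*y + 3*x*z - y
trace(b a b a) = trace(b a) trace(b a) - trace(1)   [split at repeated b] = z^2 - 2
trace(b a b) = trace(b) trace(a b) - trace(a) = y*z - x
trace(b a b a^2) = trace(a) trace(b a b a) - trace(b a b) = x*z^2 - y*z - x
trace(a^2 b a b a) = trace(a) trace(b a b a^2) - trace(b a b a) = x^2*z^2 - x*y*z - x^2 - z^2 + 2
trace(a^3 b a b a) = trace(a) trace(a^2 b a b a) - trace(a^2 b a b) = x^3*z^2 - x^2*y*z - x^3 - 2*x*z^2 + y*z + 3*x
trace(a^5 b a b) = trace(a) trace(a^3 b a b a) - trace(a^3 b a b) = x^4*z^2 - x^3*y*z - x^4 - 3*x^2*z^2 + 2*x*y*z + 4*x^2 + z^2 - 2
trace(b^-1 a^5 b a) = trace(a^5 b a) trace(b) - trace(a^5 b a b) = x^5*y*z - x^4*y^2 - x^4*z^2 - 3*x^3*y*z + x^4 + 3*x^2*y^2 + 3*x^2*z^2 + x*y*z - 4*x^2 - y^2 - z^2 + 2
trace(b a^-1 b^-1 a^5) = trace(b^-1 a^5 b) trace(a) - trace(b^-1 a^5 b a) = -x^5*y*z + x^6 + x^4*y^2 + x^4*z^2 + 3*x^3*y*z - 6*x^4 - 3*x^2*y^2 - 3*x^2*z^2 - x*y*z + 9*x^2 + y^2 + z^2 - 2

-x^5*y*z + x^6 + x^4*y^2 + x^4*z^2 + 3*x^3*y*z - 6*x^4 - 3*x^2*y^2 - 3*x^2*z^2 - x*y*z + 9*x^2 + y^2 + z^2 - 2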